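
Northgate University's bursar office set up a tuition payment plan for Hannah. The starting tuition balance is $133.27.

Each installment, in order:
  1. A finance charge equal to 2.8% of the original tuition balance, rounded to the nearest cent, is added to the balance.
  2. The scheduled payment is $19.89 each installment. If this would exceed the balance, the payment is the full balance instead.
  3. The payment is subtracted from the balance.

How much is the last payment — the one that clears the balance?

Installment 1: $133.27 +$3.73 interest = $137.00; pay $19.89 → $117.11
Installment 2: $117.11 +$3.73 interest = $120.84; pay $19.89 → $100.95
Installment 3: $100.95 +$3.73 interest = $104.68; pay $19.89 → $84.79
Installment 4: $84.79 +$3.73 interest = $88.52; pay $19.89 → $68.63
Installment 5: $68.63 +$3.73 interest = $72.36; pay $19.89 → $52.47
Installment 6: $52.47 +$3.73 interest = $56.20; pay $19.89 → $36.31
Installment 7: $36.31 +$3.73 interest = $40.04; pay $19.89 → $20.15
Installment 8: $20.15 +$3.73 interest = $23.88; pay $19.89 → $3.99
Installment 9: $3.99 +$3.73 interest = $7.72; pay $7.72 → $0.00

$7.72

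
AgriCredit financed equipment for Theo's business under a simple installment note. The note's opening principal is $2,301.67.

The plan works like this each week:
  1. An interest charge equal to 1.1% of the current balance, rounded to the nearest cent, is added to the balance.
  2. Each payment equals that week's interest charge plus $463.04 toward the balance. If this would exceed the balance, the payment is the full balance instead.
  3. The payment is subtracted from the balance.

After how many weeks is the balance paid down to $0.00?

5

# | Opening | Interest | Payment | End bal
1 | $2,301.67 | $25.32 | $488.36 | $1,838.63
2 | $1,838.63 | $20.22 | $483.26 | $1,375.59
3 | $1,375.59 | $15.13 | $478.17 | $912.55
4 | $912.55 | $10.04 | $473.08 | $449.51
5 | $449.51 | $4.94 | $454.45 | $0.00
Balance reaches $0.00 in week 5.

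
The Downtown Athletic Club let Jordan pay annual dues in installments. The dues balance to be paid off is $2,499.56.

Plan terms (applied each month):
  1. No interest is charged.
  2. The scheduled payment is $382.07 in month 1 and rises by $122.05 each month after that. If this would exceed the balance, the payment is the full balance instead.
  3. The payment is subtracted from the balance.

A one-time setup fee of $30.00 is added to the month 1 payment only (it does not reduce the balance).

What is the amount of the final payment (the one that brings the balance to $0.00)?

# | Opening | Payment | Fee | End bal
1 | $2,499.56 | $382.07 | $30.00 | $2,117.49
2 | $2,117.49 | $504.12 | — | $1,613.37
3 | $1,613.37 | $626.17 | — | $987.20
4 | $987.20 | $748.22 | — | $238.98
5 | $238.98 | $238.98 | — | $0.00

$238.98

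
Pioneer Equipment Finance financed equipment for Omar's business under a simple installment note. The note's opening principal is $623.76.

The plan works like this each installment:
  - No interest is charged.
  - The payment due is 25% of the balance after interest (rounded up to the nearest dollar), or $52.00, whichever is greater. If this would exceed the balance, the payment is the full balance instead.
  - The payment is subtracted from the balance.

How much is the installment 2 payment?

# | Opening | Payment | End bal
1 | $623.76 | $156.00 | $467.76
2 | $467.76 | $117.00 | $350.76

$117.00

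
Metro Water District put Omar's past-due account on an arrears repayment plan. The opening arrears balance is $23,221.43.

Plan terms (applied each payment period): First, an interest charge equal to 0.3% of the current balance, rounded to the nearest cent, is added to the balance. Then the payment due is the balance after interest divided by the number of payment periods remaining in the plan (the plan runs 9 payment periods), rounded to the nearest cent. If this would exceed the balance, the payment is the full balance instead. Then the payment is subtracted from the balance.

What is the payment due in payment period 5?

# | Opening | Interest | Payment | End bal
1 | $23,221.43 | $69.66 | $2,587.90 | $20,703.19
2 | $20,703.19 | $62.11 | $2,595.66 | $18,169.64
3 | $18,169.64 | $54.51 | $2,603.45 | $15,620.70
4 | $15,620.70 | $46.86 | $2,611.26 | $13,056.30
5 | $13,056.30 | $39.17 | $2,619.09 | $10,476.38

$2,619.09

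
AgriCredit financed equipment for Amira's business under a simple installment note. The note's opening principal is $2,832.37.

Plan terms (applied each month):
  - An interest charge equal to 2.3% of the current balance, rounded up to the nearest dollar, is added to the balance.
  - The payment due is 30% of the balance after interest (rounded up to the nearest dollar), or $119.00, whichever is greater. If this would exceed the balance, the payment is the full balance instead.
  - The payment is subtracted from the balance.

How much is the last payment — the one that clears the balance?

$47.37

Month 1: opening $2,832.37; interest $66.00 → $2,898.37; payment $870.00; balance $2,028.37
Month 2: opening $2,028.37; interest $47.00 → $2,075.37; payment $623.00; balance $1,452.37
Month 3: opening $1,452.37; interest $34.00 → $1,486.37; payment $446.00; balance $1,040.37
Month 4: opening $1,040.37; interest $24.00 → $1,064.37; payment $320.00; balance $744.37
Month 5: opening $744.37; interest $18.00 → $762.37; payment $229.00; balance $533.37
Month 6: opening $533.37; interest $13.00 → $546.37; payment $164.00; balance $382.37
Month 7: opening $382.37; interest $9.00 → $391.37; payment $119.00; balance $272.37
Month 8: opening $272.37; interest $7.00 → $279.37; payment $119.00; balance $160.37
Month 9: opening $160.37; interest $4.00 → $164.37; payment $119.00; balance $45.37
Month 10: opening $45.37; interest $2.00 → $47.37; payment $47.37; balance $0.00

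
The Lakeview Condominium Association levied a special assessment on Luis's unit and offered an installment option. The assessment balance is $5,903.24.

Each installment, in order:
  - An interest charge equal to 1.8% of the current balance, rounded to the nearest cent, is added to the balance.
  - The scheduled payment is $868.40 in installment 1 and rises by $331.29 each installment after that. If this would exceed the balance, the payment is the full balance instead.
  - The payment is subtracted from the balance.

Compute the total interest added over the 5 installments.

$331.44

Installment 1: opening $5,903.24; interest $106.26 → $6,009.50; payment $868.40; balance $5,141.10
Installment 2: opening $5,141.10; interest $92.54 → $5,233.64; payment $1,199.69; balance $4,033.95
Installment 3: opening $4,033.95; interest $72.61 → $4,106.56; payment $1,530.98; balance $2,575.58
Installment 4: opening $2,575.58; interest $46.36 → $2,621.94; payment $1,862.27; balance $759.67
Installment 5: opening $759.67; interest $13.67 → $773.34; payment $773.34; balance $0.00
Total interest: $106.26 + $92.54 + $72.61 + $46.36 + $13.67 = $331.44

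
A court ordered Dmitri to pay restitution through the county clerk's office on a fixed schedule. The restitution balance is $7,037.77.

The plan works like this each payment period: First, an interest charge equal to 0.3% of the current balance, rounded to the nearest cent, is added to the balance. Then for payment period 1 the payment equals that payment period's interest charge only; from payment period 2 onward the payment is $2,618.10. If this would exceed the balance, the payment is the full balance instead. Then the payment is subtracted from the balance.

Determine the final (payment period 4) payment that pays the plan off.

$1,841.51

Payment period 1: opening $7,037.77; interest $21.11 → $7,058.88; payment $21.11; balance $7,037.77
Payment period 2: opening $7,037.77; interest $21.11 → $7,058.88; payment $2,618.10; balance $4,440.78
Payment period 3: opening $4,440.78; interest $13.32 → $4,454.10; payment $2,618.10; balance $1,836.00
Payment period 4: opening $1,836.00; interest $5.51 → $1,841.51; payment $1,841.51; balance $0.00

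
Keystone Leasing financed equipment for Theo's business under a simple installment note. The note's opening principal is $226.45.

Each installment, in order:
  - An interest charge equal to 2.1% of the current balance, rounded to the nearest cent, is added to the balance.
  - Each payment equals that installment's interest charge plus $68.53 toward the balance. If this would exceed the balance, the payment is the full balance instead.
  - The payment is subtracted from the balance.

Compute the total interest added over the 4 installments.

Installment 1: $226.45 +$4.76 interest = $231.21; pay $73.29 → $157.92
Installment 2: $157.92 +$3.32 interest = $161.24; pay $71.85 → $89.39
Installment 3: $89.39 +$1.88 interest = $91.27; pay $70.41 → $20.86
Installment 4: $20.86 +$0.44 interest = $21.30; pay $21.30 → $0.00
Total interest: $4.76 + $3.32 + $1.88 + $0.44 = $10.40

$10.40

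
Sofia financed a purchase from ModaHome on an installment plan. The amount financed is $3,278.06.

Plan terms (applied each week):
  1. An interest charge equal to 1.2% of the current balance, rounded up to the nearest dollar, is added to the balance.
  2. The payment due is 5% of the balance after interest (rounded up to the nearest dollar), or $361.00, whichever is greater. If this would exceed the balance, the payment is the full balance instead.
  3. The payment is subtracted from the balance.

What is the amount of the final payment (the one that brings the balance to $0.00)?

Week 1: opening $3,278.06; interest $40.00 → $3,318.06; payment $361.00; balance $2,957.06
Week 2: opening $2,957.06; interest $36.00 → $2,993.06; payment $361.00; balance $2,632.06
Week 3: opening $2,632.06; interest $32.00 → $2,664.06; payment $361.00; balance $2,303.06
Week 4: opening $2,303.06; interest $28.00 → $2,331.06; payment $361.00; balance $1,970.06
Week 5: opening $1,970.06; interest $24.00 → $1,994.06; payment $361.00; balance $1,633.06
Week 6: opening $1,633.06; interest $20.00 → $1,653.06; payment $361.00; balance $1,292.06
Week 7: opening $1,292.06; interest $16.00 → $1,308.06; payment $361.00; balance $947.06
Week 8: opening $947.06; interest $12.00 → $959.06; payment $361.00; balance $598.06
Week 9: opening $598.06; interest $8.00 → $606.06; payment $361.00; balance $245.06
Week 10: opening $245.06; interest $3.00 → $248.06; payment $248.06; balance $0.00

$248.06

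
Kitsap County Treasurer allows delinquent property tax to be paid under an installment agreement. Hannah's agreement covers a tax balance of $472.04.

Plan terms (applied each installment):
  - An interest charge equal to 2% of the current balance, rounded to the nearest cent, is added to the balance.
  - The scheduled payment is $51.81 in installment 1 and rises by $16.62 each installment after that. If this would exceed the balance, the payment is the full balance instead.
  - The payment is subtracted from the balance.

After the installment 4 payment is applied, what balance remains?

Installment 1: opening $472.04; interest $9.44 → $481.48; payment $51.81; balance $429.67
Installment 2: opening $429.67; interest $8.59 → $438.26; payment $68.43; balance $369.83
Installment 3: opening $369.83; interest $7.40 → $377.23; payment $85.05; balance $292.18
Installment 4: opening $292.18; interest $5.84 → $298.02; payment $101.67; balance $196.35

$196.35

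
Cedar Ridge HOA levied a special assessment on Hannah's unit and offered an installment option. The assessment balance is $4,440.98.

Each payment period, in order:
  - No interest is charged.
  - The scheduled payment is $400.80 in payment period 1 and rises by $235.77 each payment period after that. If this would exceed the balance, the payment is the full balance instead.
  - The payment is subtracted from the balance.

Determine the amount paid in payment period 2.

Payment period 1: opening $4,440.98; payment $400.80; balance $4,040.18
Payment period 2: opening $4,040.18; payment $636.57; balance $3,403.61

$636.57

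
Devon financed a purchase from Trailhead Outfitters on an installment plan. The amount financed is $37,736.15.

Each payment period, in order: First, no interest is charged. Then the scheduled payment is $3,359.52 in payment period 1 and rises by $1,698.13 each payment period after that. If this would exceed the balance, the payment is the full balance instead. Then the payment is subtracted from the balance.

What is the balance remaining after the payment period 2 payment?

# | Opening | Payment | End bal
1 | $37,736.15 | $3,359.52 | $34,376.63
2 | $34,376.63 | $5,057.65 | $29,318.98

$29,318.98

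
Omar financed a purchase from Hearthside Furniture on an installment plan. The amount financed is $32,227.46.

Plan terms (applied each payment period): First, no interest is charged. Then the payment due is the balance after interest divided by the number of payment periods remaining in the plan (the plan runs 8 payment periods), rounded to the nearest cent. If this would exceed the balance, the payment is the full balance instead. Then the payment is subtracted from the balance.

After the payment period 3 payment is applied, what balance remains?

$20,142.17

Payment period 1: opening $32,227.46; payment $4,028.43; balance $28,199.03
Payment period 2: opening $28,199.03; payment $4,028.43; balance $24,170.60
Payment period 3: opening $24,170.60; payment $4,028.43; balance $20,142.17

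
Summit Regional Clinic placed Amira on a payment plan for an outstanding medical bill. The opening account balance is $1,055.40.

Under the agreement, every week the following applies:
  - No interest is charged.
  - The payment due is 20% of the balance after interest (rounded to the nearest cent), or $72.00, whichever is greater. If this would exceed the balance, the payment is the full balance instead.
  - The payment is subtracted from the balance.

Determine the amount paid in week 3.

$135.09

Week 1: opening $1,055.40; payment $211.08; balance $844.32
Week 2: opening $844.32; payment $168.86; balance $675.46
Week 3: opening $675.46; payment $135.09; balance $540.37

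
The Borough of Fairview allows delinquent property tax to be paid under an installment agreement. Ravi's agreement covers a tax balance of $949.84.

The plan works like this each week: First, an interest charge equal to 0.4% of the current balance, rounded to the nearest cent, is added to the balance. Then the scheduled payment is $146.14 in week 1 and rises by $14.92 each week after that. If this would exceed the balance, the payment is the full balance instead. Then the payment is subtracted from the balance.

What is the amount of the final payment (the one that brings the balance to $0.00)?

$82.96

Week 1: opening $949.84; interest $3.80 → $953.64; payment $146.14; balance $807.50
Week 2: opening $807.50; interest $3.23 → $810.73; payment $161.06; balance $649.67
Week 3: opening $649.67; interest $2.60 → $652.27; payment $175.98; balance $476.29
Week 4: opening $476.29; interest $1.91 → $478.20; payment $190.90; balance $287.30
Week 5: opening $287.30; interest $1.15 → $288.45; payment $205.82; balance $82.63
Week 6: opening $82.63; interest $0.33 → $82.96; payment $82.96; balance $0.00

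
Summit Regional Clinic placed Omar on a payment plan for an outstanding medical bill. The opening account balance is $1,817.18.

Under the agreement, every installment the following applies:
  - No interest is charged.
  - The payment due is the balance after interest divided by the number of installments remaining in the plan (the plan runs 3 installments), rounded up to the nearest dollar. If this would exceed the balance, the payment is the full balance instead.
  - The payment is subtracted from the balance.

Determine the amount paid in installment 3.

Installment 1: opening $1,817.18; payment $606.00; balance $1,211.18
Installment 2: opening $1,211.18; payment $606.00; balance $605.18
Installment 3: opening $605.18; payment $605.18; balance $0.00

$605.18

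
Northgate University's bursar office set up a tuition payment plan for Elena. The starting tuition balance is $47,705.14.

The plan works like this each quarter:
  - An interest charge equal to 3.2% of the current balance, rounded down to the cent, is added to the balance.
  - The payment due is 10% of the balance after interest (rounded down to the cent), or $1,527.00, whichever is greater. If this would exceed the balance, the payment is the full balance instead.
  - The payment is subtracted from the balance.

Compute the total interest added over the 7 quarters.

$8,655.78

Quarter 1: $47,705.14 +$1,526.56 interest = $49,231.70; pay $4,923.17 → $44,308.53
Quarter 2: $44,308.53 +$1,417.87 interest = $45,726.40; pay $4,572.64 → $41,153.76
Quarter 3: $41,153.76 +$1,316.92 interest = $42,470.68; pay $4,247.06 → $38,223.62
Quarter 4: $38,223.62 +$1,223.15 interest = $39,446.77; pay $3,944.67 → $35,502.10
Quarter 5: $35,502.10 +$1,136.06 interest = $36,638.16; pay $3,663.81 → $32,974.35
Quarter 6: $32,974.35 +$1,055.17 interest = $34,029.52; pay $3,402.95 → $30,626.57
Quarter 7: $30,626.57 +$980.05 interest = $31,606.62; pay $3,160.66 → $28,445.96
Total interest: $1,526.56 + $1,417.87 + $1,316.92 + $1,223.15 + $1,136.06 + $1,055.17 + $980.05 = $8,655.78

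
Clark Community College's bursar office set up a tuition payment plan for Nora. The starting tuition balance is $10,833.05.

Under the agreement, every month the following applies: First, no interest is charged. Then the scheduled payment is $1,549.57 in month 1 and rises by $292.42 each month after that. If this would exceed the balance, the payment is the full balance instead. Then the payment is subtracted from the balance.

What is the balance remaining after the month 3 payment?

$5,307.08

# | Opening | Payment | End bal
1 | $10,833.05 | $1,549.57 | $9,283.48
2 | $9,283.48 | $1,841.99 | $7,441.49
3 | $7,441.49 | $2,134.41 | $5,307.08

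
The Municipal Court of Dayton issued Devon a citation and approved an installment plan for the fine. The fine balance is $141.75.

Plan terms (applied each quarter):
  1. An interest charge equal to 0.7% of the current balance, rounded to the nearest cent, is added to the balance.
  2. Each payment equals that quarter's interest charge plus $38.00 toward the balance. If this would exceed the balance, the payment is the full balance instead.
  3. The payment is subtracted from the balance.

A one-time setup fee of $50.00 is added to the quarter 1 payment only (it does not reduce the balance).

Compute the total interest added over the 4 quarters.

$2.37

# | Opening | Interest | Payment | Fee | End bal
1 | $141.75 | $0.99 | $38.99 | $50.00 | $103.75
2 | $103.75 | $0.73 | $38.73 | — | $65.75
3 | $65.75 | $0.46 | $38.46 | — | $27.75
4 | $27.75 | $0.19 | $27.94 | — | $0.00
Total interest: $0.99 + $0.73 + $0.46 + $0.19 = $2.37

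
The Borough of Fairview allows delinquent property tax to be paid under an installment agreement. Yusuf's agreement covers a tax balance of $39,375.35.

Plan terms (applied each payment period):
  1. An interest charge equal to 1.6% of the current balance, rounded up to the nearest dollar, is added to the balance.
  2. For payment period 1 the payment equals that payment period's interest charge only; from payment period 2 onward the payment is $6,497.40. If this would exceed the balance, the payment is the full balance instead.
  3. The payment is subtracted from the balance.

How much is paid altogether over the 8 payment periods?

Payment period 1: opening $39,375.35; interest $631.00 → $40,006.35; payment $631.00; balance $39,375.35
Payment period 2: opening $39,375.35; interest $631.00 → $40,006.35; payment $6,497.40; balance $33,508.95
Payment period 3: opening $33,508.95; interest $537.00 → $34,045.95; payment $6,497.40; balance $27,548.55
Payment period 4: opening $27,548.55; interest $441.00 → $27,989.55; payment $6,497.40; balance $21,492.15
Payment period 5: opening $21,492.15; interest $344.00 → $21,836.15; payment $6,497.40; balance $15,338.75
Payment period 6: opening $15,338.75; interest $246.00 → $15,584.75; payment $6,497.40; balance $9,087.35
Payment period 7: opening $9,087.35; interest $146.00 → $9,233.35; payment $6,497.40; balance $2,735.95
Payment period 8: opening $2,735.95; interest $44.00 → $2,779.95; payment $2,779.95; balance $0.00
Total paid: $42,395.35

$42,395.35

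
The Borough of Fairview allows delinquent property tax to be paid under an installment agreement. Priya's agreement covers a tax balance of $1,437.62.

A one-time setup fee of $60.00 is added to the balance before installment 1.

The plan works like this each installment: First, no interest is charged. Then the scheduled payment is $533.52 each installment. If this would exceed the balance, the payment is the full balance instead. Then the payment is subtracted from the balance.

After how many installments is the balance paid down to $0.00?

3

Installment 1: $1,497.62 − $533.52 → $964.10
Installment 2: $964.10 − $533.52 → $430.58
Installment 3: $430.58 − $430.58 → $0.00
Balance reaches $0.00 in installment 3.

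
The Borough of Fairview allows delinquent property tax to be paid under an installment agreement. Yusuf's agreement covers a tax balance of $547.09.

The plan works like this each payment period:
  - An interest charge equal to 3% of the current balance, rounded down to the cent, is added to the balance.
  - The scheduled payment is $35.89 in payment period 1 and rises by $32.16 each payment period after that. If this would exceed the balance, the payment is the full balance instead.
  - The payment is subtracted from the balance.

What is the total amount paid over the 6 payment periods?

$616.68

Payment period 1: $547.09 +$16.41 interest = $563.50; pay $35.89 → $527.61
Payment period 2: $527.61 +$15.82 interest = $543.43; pay $68.05 → $475.38
Payment period 3: $475.38 +$14.26 interest = $489.64; pay $100.21 → $389.43
Payment period 4: $389.43 +$11.68 interest = $401.11; pay $132.37 → $268.74
Payment period 5: $268.74 +$8.06 interest = $276.80; pay $164.53 → $112.27
Payment period 6: $112.27 +$3.36 interest = $115.63; pay $115.63 → $0.00
Total paid: $616.68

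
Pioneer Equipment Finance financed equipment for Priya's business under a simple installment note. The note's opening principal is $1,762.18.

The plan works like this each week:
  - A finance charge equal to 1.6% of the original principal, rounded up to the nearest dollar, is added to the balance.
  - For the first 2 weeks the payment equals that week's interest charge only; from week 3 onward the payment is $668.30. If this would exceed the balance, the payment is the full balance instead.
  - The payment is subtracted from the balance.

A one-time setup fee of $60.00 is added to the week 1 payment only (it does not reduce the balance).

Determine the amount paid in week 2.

Week 1: $1,762.18 +$29.00 interest = $1,791.18; pay $29.00 (+ $60.00 fee) → $1,762.18
Week 2: $1,762.18 +$29.00 interest = $1,791.18; pay $29.00 → $1,762.18

$29.00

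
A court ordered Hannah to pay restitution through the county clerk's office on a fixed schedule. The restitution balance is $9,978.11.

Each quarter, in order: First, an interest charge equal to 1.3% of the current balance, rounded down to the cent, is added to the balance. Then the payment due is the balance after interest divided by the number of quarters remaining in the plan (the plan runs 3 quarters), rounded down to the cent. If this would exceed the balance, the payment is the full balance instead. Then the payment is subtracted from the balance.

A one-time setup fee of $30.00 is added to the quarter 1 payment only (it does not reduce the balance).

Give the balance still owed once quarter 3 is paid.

$0.00

# | Opening | Interest | Payment | Fee | End bal
1 | $9,978.11 | $129.71 | $3,369.27 | $30.00 | $6,738.55
2 | $6,738.55 | $87.60 | $3,413.07 | — | $3,413.08
3 | $3,413.08 | $44.37 | $3,457.45 | — | $0.00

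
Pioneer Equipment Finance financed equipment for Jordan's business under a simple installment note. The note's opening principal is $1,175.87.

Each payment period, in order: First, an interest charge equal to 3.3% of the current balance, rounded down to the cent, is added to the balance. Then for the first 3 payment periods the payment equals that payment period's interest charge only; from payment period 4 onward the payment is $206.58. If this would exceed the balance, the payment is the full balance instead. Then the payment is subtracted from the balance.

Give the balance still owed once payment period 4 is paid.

$1,008.09

Payment period 1: opening $1,175.87; interest $38.80 → $1,214.67; payment $38.80; balance $1,175.87
Payment period 2: opening $1,175.87; interest $38.80 → $1,214.67; payment $38.80; balance $1,175.87
Payment period 3: opening $1,175.87; interest $38.80 → $1,214.67; payment $38.80; balance $1,175.87
Payment period 4: opening $1,175.87; interest $38.80 → $1,214.67; payment $206.58; balance $1,008.09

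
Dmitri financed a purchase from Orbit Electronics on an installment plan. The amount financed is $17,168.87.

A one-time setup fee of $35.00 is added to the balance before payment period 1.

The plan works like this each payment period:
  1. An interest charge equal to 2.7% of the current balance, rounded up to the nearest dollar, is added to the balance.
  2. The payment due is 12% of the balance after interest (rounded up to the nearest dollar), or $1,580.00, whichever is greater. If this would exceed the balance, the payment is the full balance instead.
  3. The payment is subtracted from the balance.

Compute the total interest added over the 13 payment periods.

$3,082.00

Payment period 1: $17,203.87 +$465.00 interest = $17,668.87; pay $2,121.00 → $15,547.87
Payment period 2: $15,547.87 +$420.00 interest = $15,967.87; pay $1,917.00 → $14,050.87
Payment period 3: $14,050.87 +$380.00 interest = $14,430.87; pay $1,732.00 → $12,698.87
Payment period 4: $12,698.87 +$343.00 interest = $13,041.87; pay $1,580.00 → $11,461.87
Payment period 5: $11,461.87 +$310.00 interest = $11,771.87; pay $1,580.00 → $10,191.87
Payment period 6: $10,191.87 +$276.00 interest = $10,467.87; pay $1,580.00 → $8,887.87
Payment period 7: $8,887.87 +$240.00 interest = $9,127.87; pay $1,580.00 → $7,547.87
Payment period 8: $7,547.87 +$204.00 interest = $7,751.87; pay $1,580.00 → $6,171.87
Payment period 9: $6,171.87 +$167.00 interest = $6,338.87; pay $1,580.00 → $4,758.87
Payment period 10: $4,758.87 +$129.00 interest = $4,887.87; pay $1,580.00 → $3,307.87
Payment period 11: $3,307.87 +$90.00 interest = $3,397.87; pay $1,580.00 → $1,817.87
Payment period 12: $1,817.87 +$50.00 interest = $1,867.87; pay $1,580.00 → $287.87
Payment period 13: $287.87 +$8.00 interest = $295.87; pay $295.87 → $0.00
Total interest: $465.00 + $420.00 + $380.00 + $343.00 + $310.00 + $276.00 + $240.00 + $204.00 + $167.00 + $129.00 + $90.00 + $50.00 + $8.00 = $3,082.00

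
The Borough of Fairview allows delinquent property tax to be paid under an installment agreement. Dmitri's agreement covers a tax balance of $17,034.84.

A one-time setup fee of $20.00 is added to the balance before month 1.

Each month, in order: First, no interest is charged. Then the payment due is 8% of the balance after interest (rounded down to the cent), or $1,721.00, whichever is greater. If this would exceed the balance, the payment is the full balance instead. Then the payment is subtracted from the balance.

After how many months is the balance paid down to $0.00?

10

Month 1: $17,054.84 − $1,721.00 → $15,333.84
Month 2: $15,333.84 − $1,721.00 → $13,612.84
Month 3: $13,612.84 − $1,721.00 → $11,891.84
Month 4: $11,891.84 − $1,721.00 → $10,170.84
Month 5: $10,170.84 − $1,721.00 → $8,449.84
Month 6: $8,449.84 − $1,721.00 → $6,728.84
Month 7: $6,728.84 − $1,721.00 → $5,007.84
Month 8: $5,007.84 − $1,721.00 → $3,286.84
Month 9: $3,286.84 − $1,721.00 → $1,565.84
Month 10: $1,565.84 − $1,565.84 → $0.00
Balance reaches $0.00 in month 10.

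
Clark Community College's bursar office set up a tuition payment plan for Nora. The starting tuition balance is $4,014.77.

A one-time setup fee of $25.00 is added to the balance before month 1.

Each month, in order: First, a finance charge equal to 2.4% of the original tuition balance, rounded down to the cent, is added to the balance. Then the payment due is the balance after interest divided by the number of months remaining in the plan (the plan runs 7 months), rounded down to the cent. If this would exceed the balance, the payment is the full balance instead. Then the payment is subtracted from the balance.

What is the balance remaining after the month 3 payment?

Month 1: $4,039.77 +$96.35 interest = $4,136.12; pay $590.87 → $3,545.25
Month 2: $3,545.25 +$96.35 interest = $3,641.60; pay $606.93 → $3,034.67
Month 3: $3,034.67 +$96.35 interest = $3,131.02; pay $626.20 → $2,504.82

$2,504.82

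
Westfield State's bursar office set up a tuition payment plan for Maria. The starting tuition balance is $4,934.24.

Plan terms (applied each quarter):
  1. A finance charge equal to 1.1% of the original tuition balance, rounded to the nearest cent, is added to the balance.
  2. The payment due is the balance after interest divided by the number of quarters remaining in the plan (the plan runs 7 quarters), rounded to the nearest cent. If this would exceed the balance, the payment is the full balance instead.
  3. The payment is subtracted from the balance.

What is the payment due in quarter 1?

# | Opening | Interest | Payment | End bal
1 | $4,934.24 | $54.28 | $712.65 | $4,275.87

$712.65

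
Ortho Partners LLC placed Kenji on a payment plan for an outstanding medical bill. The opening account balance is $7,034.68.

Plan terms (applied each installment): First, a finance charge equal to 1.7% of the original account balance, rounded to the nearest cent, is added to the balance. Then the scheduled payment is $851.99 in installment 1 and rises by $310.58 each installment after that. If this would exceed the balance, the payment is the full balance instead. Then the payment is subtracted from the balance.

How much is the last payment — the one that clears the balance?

$386.47

Installment 1: $7,034.68 +$119.59 interest = $7,154.27; pay $851.99 → $6,302.28
Installment 2: $6,302.28 +$119.59 interest = $6,421.87; pay $1,162.57 → $5,259.30
Installment 3: $5,259.30 +$119.59 interest = $5,378.89; pay $1,473.15 → $3,905.74
Installment 4: $3,905.74 +$119.59 interest = $4,025.33; pay $1,783.73 → $2,241.60
Installment 5: $2,241.60 +$119.59 interest = $2,361.19; pay $2,094.31 → $266.88
Installment 6: $266.88 +$119.59 interest = $386.47; pay $386.47 → $0.00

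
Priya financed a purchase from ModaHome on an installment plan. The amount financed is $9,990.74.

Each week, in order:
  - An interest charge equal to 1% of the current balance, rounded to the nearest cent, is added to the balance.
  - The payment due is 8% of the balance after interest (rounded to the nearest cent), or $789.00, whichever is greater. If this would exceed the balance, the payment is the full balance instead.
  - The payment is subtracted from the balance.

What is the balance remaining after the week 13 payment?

Week 1: opening $9,990.74; interest $99.91 → $10,090.65; payment $807.25; balance $9,283.40
Week 2: opening $9,283.40; interest $92.83 → $9,376.23; payment $789.00; balance $8,587.23
Week 3: opening $8,587.23; interest $85.87 → $8,673.10; payment $789.00; balance $7,884.10
Week 4: opening $7,884.10; interest $78.84 → $7,962.94; payment $789.00; balance $7,173.94
Week 5: opening $7,173.94; interest $71.74 → $7,245.68; payment $789.00; balance $6,456.68
Week 6: opening $6,456.68; interest $64.57 → $6,521.25; payment $789.00; balance $5,732.25
Week 7: opening $5,732.25; interest $57.32 → $5,789.57; payment $789.00; balance $5,000.57
Week 8: opening $5,000.57; interest $50.01 → $5,050.58; payment $789.00; balance $4,261.58
Week 9: opening $4,261.58; interest $42.62 → $4,304.20; payment $789.00; balance $3,515.20
Week 10: opening $3,515.20; interest $35.15 → $3,550.35; payment $789.00; balance $2,761.35
Week 11: opening $2,761.35; interest $27.61 → $2,788.96; payment $789.00; balance $1,999.96
Week 12: opening $1,999.96; interest $20.00 → $2,019.96; payment $789.00; balance $1,230.96
Week 13: opening $1,230.96; interest $12.31 → $1,243.27; payment $789.00; balance $454.27

$454.27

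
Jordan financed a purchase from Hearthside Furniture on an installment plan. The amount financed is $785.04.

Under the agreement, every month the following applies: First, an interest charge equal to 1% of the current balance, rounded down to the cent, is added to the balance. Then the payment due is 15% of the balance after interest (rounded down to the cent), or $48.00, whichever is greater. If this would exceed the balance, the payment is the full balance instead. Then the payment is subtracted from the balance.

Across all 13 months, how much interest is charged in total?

$45.64

Month 1: $785.04 +$7.85 interest = $792.89; pay $118.93 → $673.96
Month 2: $673.96 +$6.73 interest = $680.69; pay $102.10 → $578.59
Month 3: $578.59 +$5.78 interest = $584.37; pay $87.65 → $496.72
Month 4: $496.72 +$4.96 interest = $501.68; pay $75.25 → $426.43
Month 5: $426.43 +$4.26 interest = $430.69; pay $64.60 → $366.09
Month 6: $366.09 +$3.66 interest = $369.75; pay $55.46 → $314.29
Month 7: $314.29 +$3.14 interest = $317.43; pay $48.00 → $269.43
Month 8: $269.43 +$2.69 interest = $272.12; pay $48.00 → $224.12
Month 9: $224.12 +$2.24 interest = $226.36; pay $48.00 → $178.36
Month 10: $178.36 +$1.78 interest = $180.14; pay $48.00 → $132.14
Month 11: $132.14 +$1.32 interest = $133.46; pay $48.00 → $85.46
Month 12: $85.46 +$0.85 interest = $86.31; pay $48.00 → $38.31
Month 13: $38.31 +$0.38 interest = $38.69; pay $38.69 → $0.00
Total interest: $7.85 + $6.73 + $5.78 + $4.96 + $4.26 + $3.66 + $3.14 + $2.69 + $2.24 + $1.78 + $1.32 + $0.85 + $0.38 = $45.64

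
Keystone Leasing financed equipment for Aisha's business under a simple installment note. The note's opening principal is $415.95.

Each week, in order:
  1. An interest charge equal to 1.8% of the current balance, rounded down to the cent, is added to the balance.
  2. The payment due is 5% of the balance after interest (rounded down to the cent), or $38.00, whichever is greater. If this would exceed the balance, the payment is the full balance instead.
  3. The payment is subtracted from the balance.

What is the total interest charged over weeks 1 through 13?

$51.43

# | Opening | Interest | Payment | End bal
1 | $415.95 | $7.48 | $38.00 | $385.43
2 | $385.43 | $6.93 | $38.00 | $354.36
3 | $354.36 | $6.37 | $38.00 | $322.73
4 | $322.73 | $5.80 | $38.00 | $290.53
5 | $290.53 | $5.22 | $38.00 | $257.75
6 | $257.75 | $4.63 | $38.00 | $224.38
7 | $224.38 | $4.03 | $38.00 | $190.41
8 | $190.41 | $3.42 | $38.00 | $155.83
9 | $155.83 | $2.80 | $38.00 | $120.63
10 | $120.63 | $2.17 | $38.00 | $84.80
11 | $84.80 | $1.52 | $38.00 | $48.32
12 | $48.32 | $0.86 | $38.00 | $11.18
13 | $11.18 | $0.20 | $11.38 | $0.00
Total interest: $7.48 + $6.93 + $6.37 + $5.80 + $5.22 + $4.63 + $4.03 + $3.42 + $2.80 + $2.17 + $1.52 + $0.86 + $0.20 = $51.43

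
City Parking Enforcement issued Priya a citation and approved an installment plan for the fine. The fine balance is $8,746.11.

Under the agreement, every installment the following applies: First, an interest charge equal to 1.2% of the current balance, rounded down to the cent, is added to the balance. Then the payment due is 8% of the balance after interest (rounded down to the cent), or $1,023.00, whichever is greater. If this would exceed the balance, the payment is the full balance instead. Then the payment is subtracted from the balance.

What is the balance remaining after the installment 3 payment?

Installment 1: opening $8,746.11; interest $104.95 → $8,851.06; payment $1,023.00; balance $7,828.06
Installment 2: opening $7,828.06; interest $93.93 → $7,921.99; payment $1,023.00; balance $6,898.99
Installment 3: opening $6,898.99; interest $82.78 → $6,981.77; payment $1,023.00; balance $5,958.77

$5,958.77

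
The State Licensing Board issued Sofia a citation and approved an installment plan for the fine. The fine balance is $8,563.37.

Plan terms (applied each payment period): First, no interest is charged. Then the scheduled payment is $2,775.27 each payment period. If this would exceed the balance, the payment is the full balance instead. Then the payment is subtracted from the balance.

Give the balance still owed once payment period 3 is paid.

Payment period 1: opening $8,563.37; payment $2,775.27; balance $5,788.10
Payment period 2: opening $5,788.10; payment $2,775.27; balance $3,012.83
Payment period 3: opening $3,012.83; payment $2,775.27; balance $237.56

$237.56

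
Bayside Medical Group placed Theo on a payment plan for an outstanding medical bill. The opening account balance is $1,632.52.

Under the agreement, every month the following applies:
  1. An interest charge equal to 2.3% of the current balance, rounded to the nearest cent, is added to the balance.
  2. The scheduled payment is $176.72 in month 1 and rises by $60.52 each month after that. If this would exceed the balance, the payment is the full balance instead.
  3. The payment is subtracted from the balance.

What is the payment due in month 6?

Month 1: $1,632.52 +$37.55 interest = $1,670.07; pay $176.72 → $1,493.35
Month 2: $1,493.35 +$34.35 interest = $1,527.70; pay $237.24 → $1,290.46
Month 3: $1,290.46 +$29.68 interest = $1,320.14; pay $297.76 → $1,022.38
Month 4: $1,022.38 +$23.51 interest = $1,045.89; pay $358.28 → $687.61
Month 5: $687.61 +$15.82 interest = $703.43; pay $418.80 → $284.63
Month 6: $284.63 +$6.55 interest = $291.18; pay $291.18 → $0.00

$291.18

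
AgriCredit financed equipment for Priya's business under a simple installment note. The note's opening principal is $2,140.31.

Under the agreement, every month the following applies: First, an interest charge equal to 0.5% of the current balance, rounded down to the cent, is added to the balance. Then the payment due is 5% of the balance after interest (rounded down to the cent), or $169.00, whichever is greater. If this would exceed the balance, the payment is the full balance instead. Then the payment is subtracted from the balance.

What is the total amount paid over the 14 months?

$2,216.58

Month 1: opening $2,140.31; interest $10.70 → $2,151.01; payment $169.00; balance $1,982.01
Month 2: opening $1,982.01; interest $9.91 → $1,991.92; payment $169.00; balance $1,822.92
Month 3: opening $1,822.92; interest $9.11 → $1,832.03; payment $169.00; balance $1,663.03
Month 4: opening $1,663.03; interest $8.31 → $1,671.34; payment $169.00; balance $1,502.34
Month 5: opening $1,502.34; interest $7.51 → $1,509.85; payment $169.00; balance $1,340.85
Month 6: opening $1,340.85; interest $6.70 → $1,347.55; payment $169.00; balance $1,178.55
Month 7: opening $1,178.55; interest $5.89 → $1,184.44; payment $169.00; balance $1,015.44
Month 8: opening $1,015.44; interest $5.07 → $1,020.51; payment $169.00; balance $851.51
Month 9: opening $851.51; interest $4.25 → $855.76; payment $169.00; balance $686.76
Month 10: opening $686.76; interest $3.43 → $690.19; payment $169.00; balance $521.19
Month 11: opening $521.19; interest $2.60 → $523.79; payment $169.00; balance $354.79
Month 12: opening $354.79; interest $1.77 → $356.56; payment $169.00; balance $187.56
Month 13: opening $187.56; interest $0.93 → $188.49; payment $169.00; balance $19.49
Month 14: opening $19.49; interest $0.09 → $19.58; payment $19.58; balance $0.00
Total paid: $2,216.58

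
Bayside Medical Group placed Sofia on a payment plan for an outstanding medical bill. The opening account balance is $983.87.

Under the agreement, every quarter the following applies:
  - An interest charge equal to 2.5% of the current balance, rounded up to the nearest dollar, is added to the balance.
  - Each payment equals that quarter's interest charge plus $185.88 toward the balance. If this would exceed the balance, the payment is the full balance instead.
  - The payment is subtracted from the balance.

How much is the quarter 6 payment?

Quarter 1: $983.87 +$25.00 interest = $1,008.87; pay $210.88 → $797.99
Quarter 2: $797.99 +$20.00 interest = $817.99; pay $205.88 → $612.11
Quarter 3: $612.11 +$16.00 interest = $628.11; pay $201.88 → $426.23
Quarter 4: $426.23 +$11.00 interest = $437.23; pay $196.88 → $240.35
Quarter 5: $240.35 +$7.00 interest = $247.35; pay $192.88 → $54.47
Quarter 6: $54.47 +$2.00 interest = $56.47; pay $56.47 → $0.00

$56.47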